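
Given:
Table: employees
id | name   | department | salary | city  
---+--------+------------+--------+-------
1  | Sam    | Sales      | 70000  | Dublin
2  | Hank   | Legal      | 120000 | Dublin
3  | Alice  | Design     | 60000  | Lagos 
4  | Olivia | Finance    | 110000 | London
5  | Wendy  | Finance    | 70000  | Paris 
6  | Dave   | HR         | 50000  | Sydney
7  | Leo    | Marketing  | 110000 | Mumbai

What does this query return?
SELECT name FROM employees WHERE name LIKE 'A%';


LIKE 'A%' matches names starting with 'A'
Matching: 1

1 rows:
Alice


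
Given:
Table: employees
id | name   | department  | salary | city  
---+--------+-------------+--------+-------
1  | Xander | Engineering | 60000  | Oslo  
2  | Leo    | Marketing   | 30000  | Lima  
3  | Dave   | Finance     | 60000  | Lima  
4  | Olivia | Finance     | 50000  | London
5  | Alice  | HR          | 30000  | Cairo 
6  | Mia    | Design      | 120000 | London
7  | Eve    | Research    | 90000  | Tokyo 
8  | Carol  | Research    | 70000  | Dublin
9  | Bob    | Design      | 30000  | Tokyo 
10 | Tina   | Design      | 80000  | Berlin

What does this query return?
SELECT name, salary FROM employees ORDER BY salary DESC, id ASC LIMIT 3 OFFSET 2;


Sort by salary DESC (id ASC tiebreak), then skip 2 and take 3
Rows 3 through 5

3 rows:
Tina, 80000
Carol, 70000
Xander, 60000


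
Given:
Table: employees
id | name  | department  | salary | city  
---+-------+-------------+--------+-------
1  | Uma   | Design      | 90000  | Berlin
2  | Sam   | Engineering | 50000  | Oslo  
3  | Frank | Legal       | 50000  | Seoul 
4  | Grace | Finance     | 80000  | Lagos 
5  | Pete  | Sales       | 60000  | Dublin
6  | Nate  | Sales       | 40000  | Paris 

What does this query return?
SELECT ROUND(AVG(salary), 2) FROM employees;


SUM(salary) = 370000
COUNT = 6
ROUND(AVG, 2) = ROUND(370000 / 6, 2) = 61666.67

61666.67


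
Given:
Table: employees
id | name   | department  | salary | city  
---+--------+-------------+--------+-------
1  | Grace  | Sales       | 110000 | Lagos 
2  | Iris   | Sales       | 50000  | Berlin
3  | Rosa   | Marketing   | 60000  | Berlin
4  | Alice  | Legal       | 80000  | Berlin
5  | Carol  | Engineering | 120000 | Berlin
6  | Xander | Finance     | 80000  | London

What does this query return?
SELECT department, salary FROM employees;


Projecting columns: department, salary

6 rows:
Sales, 110000
Sales, 50000
Marketing, 60000
Legal, 80000
Engineering, 120000
Finance, 80000


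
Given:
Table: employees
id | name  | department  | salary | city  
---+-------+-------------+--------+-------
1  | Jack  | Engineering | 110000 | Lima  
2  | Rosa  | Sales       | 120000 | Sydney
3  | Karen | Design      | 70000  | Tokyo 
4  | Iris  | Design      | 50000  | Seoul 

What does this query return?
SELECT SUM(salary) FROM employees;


SUM(salary) = 110000 + 120000 + 70000 + 50000 = 350000

350000


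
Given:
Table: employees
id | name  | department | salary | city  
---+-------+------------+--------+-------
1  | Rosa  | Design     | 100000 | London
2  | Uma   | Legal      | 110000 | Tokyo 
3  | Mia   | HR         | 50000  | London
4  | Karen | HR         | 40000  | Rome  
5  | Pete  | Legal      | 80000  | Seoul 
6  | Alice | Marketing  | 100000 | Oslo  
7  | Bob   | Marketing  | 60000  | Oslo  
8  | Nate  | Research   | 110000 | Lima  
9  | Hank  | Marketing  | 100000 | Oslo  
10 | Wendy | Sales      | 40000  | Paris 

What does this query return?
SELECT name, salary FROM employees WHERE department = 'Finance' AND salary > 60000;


Filtering: department = 'Finance' AND salary > 60000
Matching: 0 rows

Empty result set (0 rows)


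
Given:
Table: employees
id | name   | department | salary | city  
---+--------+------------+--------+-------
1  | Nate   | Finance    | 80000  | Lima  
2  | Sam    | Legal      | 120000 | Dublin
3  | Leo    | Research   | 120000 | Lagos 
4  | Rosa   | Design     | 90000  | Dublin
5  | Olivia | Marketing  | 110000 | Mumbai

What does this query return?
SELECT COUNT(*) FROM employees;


COUNT(*) counts all rows

5


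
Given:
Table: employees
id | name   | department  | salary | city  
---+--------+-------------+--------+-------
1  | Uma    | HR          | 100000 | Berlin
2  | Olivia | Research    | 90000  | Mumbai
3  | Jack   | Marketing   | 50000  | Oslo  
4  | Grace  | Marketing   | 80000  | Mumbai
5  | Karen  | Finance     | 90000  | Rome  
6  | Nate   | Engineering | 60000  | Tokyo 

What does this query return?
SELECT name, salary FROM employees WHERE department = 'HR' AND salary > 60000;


Filtering: department = 'HR' AND salary > 60000
Matching: 1 rows

1 rows:
Uma, 100000


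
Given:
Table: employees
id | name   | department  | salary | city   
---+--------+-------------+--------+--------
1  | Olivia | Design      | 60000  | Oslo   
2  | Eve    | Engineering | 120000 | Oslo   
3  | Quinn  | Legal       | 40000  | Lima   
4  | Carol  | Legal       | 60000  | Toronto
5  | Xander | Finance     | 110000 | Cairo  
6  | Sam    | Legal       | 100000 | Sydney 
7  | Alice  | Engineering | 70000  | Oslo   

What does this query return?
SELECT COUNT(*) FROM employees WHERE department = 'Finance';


Counting rows where department = 'Finance'
  Xander -> MATCH


1


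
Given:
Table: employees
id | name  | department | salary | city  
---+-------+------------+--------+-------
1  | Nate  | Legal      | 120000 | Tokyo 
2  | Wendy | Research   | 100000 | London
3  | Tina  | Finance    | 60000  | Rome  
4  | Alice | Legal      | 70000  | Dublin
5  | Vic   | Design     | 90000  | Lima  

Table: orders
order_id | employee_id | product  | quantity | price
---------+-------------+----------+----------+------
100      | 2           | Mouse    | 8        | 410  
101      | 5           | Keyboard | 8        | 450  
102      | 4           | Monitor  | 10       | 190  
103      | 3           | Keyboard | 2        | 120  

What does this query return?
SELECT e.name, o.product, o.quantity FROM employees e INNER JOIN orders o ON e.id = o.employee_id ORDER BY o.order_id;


Joining employees.id = orders.employee_id:
  employee Wendy (id=2) -> order Mouse
  employee Vic (id=5) -> order Keyboard
  employee Alice (id=4) -> order Monitor
  employee Tina (id=3) -> order Keyboard


4 rows:
Wendy, Mouse, 8
Vic, Keyboard, 8
Alice, Monitor, 10
Tina, Keyboard, 2


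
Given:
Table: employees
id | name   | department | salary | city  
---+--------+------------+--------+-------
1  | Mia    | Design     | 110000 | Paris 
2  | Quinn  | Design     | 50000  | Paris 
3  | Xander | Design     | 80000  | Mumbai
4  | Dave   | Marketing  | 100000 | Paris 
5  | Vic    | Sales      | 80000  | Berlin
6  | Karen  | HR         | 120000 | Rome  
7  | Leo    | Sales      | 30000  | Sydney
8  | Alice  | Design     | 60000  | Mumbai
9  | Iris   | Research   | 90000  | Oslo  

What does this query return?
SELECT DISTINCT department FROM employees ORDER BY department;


All 'department' values (row order): Design, Design, Design, Marketing, Sales, HR, Sales, Design, Research
Removing duplicates leaves 5 unique value(s).

5 values:
Design
HR
Marketing
Research
Sales


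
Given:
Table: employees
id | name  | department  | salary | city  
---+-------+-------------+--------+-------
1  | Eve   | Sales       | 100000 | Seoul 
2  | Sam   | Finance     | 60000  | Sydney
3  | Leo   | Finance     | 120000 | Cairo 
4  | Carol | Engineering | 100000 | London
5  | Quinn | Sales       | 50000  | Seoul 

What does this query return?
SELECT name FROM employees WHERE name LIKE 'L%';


LIKE 'L%' matches names starting with 'L'
Matching: 1

1 rows:
Leo


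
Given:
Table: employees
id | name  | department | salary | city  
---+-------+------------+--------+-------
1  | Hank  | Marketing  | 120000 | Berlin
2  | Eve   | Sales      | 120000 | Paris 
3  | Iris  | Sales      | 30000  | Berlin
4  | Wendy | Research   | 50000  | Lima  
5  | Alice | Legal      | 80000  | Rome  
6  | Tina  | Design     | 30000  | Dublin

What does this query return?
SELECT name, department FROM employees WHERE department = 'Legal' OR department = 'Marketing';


Filtering: department = 'Legal' OR 'Marketing'
Matching: 2 rows

2 rows:
Hank, Marketing
Alice, Legal


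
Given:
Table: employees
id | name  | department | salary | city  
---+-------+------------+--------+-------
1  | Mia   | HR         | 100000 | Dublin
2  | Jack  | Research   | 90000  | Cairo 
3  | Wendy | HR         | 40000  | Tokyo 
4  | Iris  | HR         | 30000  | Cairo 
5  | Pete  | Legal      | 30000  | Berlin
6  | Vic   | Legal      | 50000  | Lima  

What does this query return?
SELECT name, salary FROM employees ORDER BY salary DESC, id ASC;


Sorting by salary DESC, then id ASC for ties

6 rows:
Mia, 100000
Jack, 90000
Vic, 50000
Wendy, 40000
Iris, 30000
Pete, 30000


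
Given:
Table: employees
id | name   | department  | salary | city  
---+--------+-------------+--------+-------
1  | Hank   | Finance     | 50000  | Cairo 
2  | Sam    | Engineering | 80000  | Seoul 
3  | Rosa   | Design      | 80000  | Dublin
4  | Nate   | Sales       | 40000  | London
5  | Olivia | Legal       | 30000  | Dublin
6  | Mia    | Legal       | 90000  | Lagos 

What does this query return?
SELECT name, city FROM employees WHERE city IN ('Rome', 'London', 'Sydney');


Filtering: city IN ('Rome', 'London', 'Sydney')
Matching: 1 rows

1 rows:
Nate, London


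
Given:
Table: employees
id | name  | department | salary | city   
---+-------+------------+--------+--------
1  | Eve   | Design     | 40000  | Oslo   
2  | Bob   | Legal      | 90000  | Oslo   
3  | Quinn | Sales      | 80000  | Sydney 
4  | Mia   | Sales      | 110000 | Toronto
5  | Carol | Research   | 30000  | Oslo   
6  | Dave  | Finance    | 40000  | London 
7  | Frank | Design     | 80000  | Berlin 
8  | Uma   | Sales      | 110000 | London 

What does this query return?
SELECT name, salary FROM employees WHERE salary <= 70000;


Filtering: salary <= 70000
Matching: 3 rows

3 rows:
Eve, 40000
Carol, 30000
Dave, 40000


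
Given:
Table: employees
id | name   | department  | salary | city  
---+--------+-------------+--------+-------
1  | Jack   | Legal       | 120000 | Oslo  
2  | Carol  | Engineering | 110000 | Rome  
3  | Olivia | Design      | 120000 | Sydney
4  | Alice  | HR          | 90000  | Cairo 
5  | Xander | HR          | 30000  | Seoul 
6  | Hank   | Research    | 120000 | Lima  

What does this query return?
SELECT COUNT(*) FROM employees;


COUNT(*) counts all rows

6


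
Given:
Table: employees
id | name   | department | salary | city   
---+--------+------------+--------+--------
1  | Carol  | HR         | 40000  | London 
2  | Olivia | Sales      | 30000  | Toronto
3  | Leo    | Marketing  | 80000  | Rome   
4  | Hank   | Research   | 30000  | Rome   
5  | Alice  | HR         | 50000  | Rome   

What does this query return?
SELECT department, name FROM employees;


Projecting columns: department, name

5 rows:
HR, Carol
Sales, Olivia
Marketing, Leo
Research, Hank
HR, Alice


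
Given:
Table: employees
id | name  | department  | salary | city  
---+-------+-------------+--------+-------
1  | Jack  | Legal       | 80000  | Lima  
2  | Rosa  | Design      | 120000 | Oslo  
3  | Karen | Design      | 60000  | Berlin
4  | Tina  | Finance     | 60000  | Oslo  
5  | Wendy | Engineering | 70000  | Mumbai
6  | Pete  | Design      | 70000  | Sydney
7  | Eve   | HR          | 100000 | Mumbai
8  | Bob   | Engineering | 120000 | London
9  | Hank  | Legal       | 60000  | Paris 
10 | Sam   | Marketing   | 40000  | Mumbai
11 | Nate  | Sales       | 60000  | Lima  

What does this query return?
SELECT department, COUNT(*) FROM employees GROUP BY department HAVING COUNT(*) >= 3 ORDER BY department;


Groups with count >= 3:
  Design: 3 -> PASS
  Engineering: 2 -> filtered out
  Finance: 1 -> filtered out
  HR: 1 -> filtered out
  Legal: 2 -> filtered out
  Marketing: 1 -> filtered out
  Sales: 1 -> filtered out


1 groups:
Design, 3


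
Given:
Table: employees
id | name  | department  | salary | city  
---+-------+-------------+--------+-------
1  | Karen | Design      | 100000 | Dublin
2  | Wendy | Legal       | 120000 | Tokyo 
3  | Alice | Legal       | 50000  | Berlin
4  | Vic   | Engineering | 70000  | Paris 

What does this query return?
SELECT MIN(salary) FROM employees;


Salaries: 100000, 120000, 50000, 70000
MIN = 50000

50000


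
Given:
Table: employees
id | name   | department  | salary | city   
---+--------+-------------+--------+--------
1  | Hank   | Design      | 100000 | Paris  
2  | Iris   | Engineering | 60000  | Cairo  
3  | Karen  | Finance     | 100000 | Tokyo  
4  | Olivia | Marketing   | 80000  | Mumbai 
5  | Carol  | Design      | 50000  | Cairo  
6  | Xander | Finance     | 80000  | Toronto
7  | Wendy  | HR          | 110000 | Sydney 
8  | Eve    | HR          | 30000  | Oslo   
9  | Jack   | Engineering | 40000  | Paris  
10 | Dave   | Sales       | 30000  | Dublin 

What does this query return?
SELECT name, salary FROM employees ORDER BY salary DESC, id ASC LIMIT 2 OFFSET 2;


Sort by salary DESC (id ASC tiebreak), then skip 2 and take 2
Rows 3 through 4

2 rows:
Karen, 100000
Olivia, 80000


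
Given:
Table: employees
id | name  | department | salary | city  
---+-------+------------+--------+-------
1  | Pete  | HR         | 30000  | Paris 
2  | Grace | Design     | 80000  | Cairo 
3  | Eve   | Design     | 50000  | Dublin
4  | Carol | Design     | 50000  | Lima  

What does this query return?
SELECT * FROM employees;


SELECT * returns all 4 rows with all columns

4 rows:
1, Pete, HR, 30000, Paris
2, Grace, Design, 80000, Cairo
3, Eve, Design, 50000, Dublin
4, Carol, Design, 50000, Lima


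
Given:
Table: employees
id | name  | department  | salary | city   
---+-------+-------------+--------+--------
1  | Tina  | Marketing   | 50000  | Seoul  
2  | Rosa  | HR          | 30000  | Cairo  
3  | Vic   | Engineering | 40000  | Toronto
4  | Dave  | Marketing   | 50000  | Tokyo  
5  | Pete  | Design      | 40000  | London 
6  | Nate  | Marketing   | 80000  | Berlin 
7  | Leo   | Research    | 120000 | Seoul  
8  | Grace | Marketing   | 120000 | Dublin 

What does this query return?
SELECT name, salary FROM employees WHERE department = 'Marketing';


Filtering: department = 'Marketing'
Matching rows: 4

4 rows:
Tina, 50000
Dave, 50000
Nate, 80000
Grace, 120000


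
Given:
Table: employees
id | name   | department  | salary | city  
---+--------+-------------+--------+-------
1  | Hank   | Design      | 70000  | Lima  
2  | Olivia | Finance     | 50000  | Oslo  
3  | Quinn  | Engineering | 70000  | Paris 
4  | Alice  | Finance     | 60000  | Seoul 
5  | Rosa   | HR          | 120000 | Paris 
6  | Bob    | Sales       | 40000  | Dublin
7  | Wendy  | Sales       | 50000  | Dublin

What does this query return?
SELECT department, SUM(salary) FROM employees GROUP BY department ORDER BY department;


Summing salary within each department:
  Design: 70000 = 70000
  Engineering: 70000 = 70000
  Finance: 50000 + 60000 = 110000
  HR: 120000 = 120000
  Sales: 40000 + 50000 = 90000


5 groups:
Design, 70000
Engineering, 70000
Finance, 110000
HR, 120000
Sales, 90000


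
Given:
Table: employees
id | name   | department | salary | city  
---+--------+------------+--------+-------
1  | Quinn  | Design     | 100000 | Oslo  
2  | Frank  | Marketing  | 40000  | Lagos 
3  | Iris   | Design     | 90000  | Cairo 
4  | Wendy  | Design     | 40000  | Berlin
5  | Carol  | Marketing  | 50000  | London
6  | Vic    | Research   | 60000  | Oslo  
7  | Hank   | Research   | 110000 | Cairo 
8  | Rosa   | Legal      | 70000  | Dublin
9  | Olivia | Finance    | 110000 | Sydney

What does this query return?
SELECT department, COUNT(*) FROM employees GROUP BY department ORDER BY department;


Assigning each row to its department group:
  Quinn -> Design
  Frank -> Marketing
  Iris -> Design
  Wendy -> Design
  Carol -> Marketing
  Vic -> Research
  Hank -> Research
  Rosa -> Legal
  Olivia -> Finance


5 groups:
Design, 3
Finance, 1
Legal, 1
Marketing, 2
Research, 2


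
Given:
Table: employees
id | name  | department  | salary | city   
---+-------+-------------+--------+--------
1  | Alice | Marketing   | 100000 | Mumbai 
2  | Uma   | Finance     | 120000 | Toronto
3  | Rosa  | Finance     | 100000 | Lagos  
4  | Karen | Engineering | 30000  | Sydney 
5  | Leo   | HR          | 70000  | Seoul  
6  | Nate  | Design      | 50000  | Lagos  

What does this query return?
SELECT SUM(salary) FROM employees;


SUM(salary) = 100000 + 120000 + 100000 + 30000 + 70000 + 50000 = 470000

470000


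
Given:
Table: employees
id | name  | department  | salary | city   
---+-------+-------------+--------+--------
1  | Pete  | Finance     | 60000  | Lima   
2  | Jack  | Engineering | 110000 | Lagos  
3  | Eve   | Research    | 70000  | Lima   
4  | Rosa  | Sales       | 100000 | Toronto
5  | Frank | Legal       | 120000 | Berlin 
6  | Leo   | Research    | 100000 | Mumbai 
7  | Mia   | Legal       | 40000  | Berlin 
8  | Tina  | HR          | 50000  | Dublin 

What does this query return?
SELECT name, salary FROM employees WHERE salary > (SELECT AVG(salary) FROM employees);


Subquery: AVG(salary) = 81250.0
Filtering: salary > 81250.0
  Jack (110000) -> MATCH
  Rosa (100000) -> MATCH
  Frank (120000) -> MATCH
  Leo (100000) -> MATCH


4 rows:
Jack, 110000
Rosa, 100000
Frank, 120000
Leo, 100000


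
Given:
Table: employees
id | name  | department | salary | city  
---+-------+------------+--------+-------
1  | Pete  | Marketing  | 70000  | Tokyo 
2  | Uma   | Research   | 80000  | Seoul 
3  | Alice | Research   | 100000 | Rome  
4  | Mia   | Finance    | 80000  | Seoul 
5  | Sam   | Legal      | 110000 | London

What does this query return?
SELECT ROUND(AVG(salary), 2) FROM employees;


SUM(salary) = 440000
COUNT = 5
ROUND(AVG, 2) = ROUND(440000 / 5, 2) = 88000.0

88000.0


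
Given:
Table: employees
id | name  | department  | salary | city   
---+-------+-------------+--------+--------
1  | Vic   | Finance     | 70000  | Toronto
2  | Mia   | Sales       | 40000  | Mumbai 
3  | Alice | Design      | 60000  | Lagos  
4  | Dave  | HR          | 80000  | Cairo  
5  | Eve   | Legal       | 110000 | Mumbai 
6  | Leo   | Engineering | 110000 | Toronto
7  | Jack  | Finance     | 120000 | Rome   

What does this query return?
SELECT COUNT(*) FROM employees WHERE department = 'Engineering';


Counting rows where department = 'Engineering'
  Leo -> MATCH


1


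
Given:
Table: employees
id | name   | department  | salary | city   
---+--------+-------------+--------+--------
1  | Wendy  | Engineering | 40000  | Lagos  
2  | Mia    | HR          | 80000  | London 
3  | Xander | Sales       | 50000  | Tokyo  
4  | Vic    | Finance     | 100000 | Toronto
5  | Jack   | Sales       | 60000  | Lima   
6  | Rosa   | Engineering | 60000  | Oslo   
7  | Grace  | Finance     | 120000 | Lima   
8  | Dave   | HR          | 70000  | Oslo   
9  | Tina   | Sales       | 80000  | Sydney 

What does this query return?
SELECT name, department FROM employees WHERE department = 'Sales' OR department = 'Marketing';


Filtering: department = 'Sales' OR 'Marketing'
Matching: 3 rows

3 rows:
Xander, Sales
Jack, Sales
Tina, Sales


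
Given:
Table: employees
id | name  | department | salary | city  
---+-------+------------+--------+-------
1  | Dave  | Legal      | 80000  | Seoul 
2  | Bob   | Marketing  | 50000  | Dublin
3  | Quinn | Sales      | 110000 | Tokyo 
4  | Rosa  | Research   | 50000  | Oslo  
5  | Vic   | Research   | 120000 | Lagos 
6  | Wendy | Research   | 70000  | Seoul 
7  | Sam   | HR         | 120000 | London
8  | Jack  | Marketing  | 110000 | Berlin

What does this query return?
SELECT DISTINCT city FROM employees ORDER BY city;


All 'city' values (row order): Seoul, Dublin, Tokyo, Oslo, Lagos, Seoul, London, Berlin
Removing duplicates leaves 7 unique value(s).

7 values:
Berlin
Dublin
Lagos
London
Oslo
Seoul
Tokyo


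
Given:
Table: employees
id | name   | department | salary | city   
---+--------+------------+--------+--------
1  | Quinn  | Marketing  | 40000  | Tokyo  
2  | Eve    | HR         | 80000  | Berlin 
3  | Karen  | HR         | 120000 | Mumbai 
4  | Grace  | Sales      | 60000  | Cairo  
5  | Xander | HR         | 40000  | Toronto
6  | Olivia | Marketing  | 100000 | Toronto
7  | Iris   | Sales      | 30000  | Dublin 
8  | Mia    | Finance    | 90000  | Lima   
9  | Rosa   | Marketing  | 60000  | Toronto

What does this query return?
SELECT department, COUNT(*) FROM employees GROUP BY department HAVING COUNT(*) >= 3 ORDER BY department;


Groups with count >= 3:
  HR: 3 -> PASS
  Marketing: 3 -> PASS
  Finance: 1 -> filtered out
  Sales: 2 -> filtered out


2 groups:
HR, 3
Marketing, 3


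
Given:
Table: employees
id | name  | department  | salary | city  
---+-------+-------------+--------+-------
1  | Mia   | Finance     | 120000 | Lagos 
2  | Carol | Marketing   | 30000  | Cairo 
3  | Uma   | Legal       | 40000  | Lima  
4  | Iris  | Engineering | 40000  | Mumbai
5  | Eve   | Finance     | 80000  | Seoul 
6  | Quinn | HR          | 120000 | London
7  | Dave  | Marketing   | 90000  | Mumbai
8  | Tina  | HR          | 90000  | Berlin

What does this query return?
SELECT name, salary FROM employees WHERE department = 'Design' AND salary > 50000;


Filtering: department = 'Design' AND salary > 50000
Matching: 0 rows

Empty result set (0 rows)


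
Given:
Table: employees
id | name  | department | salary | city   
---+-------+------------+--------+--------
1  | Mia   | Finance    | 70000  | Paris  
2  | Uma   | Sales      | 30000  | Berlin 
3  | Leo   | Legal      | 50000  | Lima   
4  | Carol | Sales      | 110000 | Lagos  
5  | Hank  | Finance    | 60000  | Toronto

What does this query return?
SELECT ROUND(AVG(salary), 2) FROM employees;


SUM(salary) = 320000
COUNT = 5
ROUND(AVG, 2) = ROUND(320000 / 5, 2) = 64000.0

64000.0


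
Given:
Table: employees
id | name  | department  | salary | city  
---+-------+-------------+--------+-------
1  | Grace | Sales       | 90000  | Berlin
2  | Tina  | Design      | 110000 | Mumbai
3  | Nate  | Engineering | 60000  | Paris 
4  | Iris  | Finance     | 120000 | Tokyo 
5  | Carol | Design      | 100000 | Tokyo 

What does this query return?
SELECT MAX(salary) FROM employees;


Salaries: 90000, 110000, 60000, 120000, 100000
MAX = 120000

120000


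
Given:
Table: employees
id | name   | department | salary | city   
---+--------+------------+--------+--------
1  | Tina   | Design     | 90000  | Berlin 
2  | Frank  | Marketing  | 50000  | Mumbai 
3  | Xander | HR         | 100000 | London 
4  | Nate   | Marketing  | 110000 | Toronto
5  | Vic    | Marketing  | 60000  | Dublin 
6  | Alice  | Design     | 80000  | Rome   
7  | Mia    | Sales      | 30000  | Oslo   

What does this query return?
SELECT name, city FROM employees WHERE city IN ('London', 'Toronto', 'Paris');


Filtering: city IN ('London', 'Toronto', 'Paris')
Matching: 2 rows

2 rows:
Xander, London
Nate, Toronto


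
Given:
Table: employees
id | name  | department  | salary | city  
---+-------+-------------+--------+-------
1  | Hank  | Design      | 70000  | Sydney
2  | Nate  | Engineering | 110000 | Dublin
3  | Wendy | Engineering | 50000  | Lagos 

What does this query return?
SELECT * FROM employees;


SELECT * returns all 3 rows with all columns

3 rows:
1, Hank, Design, 70000, Sydney
2, Nate, Engineering, 110000, Dublin
3, Wendy, Engineering, 50000, Lagos


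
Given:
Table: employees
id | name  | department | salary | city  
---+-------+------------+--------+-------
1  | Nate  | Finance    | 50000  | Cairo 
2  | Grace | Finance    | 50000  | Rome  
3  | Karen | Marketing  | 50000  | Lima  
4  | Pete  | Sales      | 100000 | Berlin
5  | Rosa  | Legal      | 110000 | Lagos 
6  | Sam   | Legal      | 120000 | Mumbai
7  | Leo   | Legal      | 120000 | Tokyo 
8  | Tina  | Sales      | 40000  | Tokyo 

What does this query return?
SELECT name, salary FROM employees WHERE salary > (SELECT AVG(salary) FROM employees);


Subquery: AVG(salary) = 80000.0
Filtering: salary > 80000.0
  Pete (100000) -> MATCH
  Rosa (110000) -> MATCH
  Sam (120000) -> MATCH
  Leo (120000) -> MATCH


4 rows:
Pete, 100000
Rosa, 110000
Sam, 120000
Leo, 120000


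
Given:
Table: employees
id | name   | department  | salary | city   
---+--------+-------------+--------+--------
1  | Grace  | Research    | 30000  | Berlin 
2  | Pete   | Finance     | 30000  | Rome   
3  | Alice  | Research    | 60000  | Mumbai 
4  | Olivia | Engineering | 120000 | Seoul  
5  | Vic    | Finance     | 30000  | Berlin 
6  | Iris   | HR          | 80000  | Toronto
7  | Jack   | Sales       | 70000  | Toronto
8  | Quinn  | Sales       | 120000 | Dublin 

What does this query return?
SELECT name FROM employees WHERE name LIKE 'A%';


LIKE 'A%' matches names starting with 'A'
Matching: 1

1 rows:
Alice


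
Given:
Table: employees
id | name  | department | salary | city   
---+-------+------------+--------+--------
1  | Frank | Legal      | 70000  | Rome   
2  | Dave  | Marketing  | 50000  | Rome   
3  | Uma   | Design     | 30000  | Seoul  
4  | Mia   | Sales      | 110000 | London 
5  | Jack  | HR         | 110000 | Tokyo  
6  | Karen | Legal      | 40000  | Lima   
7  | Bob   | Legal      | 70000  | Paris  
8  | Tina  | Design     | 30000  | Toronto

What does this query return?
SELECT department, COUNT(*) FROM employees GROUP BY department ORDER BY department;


Assigning each row to its department group:
  Frank -> Legal
  Dave -> Marketing
  Uma -> Design
  Mia -> Sales
  Jack -> HR
  Karen -> Legal
  Bob -> Legal
  Tina -> Design


5 groups:
Design, 2
HR, 1
Legal, 3
Marketing, 1
Sales, 1


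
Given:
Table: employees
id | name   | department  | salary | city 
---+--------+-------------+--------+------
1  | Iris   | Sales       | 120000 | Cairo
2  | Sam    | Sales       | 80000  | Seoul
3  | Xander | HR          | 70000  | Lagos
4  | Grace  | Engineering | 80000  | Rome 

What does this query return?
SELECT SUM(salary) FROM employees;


SUM(salary) = 120000 + 80000 + 70000 + 80000 = 350000

350000


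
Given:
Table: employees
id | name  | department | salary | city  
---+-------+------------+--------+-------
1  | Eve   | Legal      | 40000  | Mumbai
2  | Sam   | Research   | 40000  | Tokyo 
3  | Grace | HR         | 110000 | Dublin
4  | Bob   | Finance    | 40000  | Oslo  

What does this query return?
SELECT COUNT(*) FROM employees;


COUNT(*) counts all rows

4


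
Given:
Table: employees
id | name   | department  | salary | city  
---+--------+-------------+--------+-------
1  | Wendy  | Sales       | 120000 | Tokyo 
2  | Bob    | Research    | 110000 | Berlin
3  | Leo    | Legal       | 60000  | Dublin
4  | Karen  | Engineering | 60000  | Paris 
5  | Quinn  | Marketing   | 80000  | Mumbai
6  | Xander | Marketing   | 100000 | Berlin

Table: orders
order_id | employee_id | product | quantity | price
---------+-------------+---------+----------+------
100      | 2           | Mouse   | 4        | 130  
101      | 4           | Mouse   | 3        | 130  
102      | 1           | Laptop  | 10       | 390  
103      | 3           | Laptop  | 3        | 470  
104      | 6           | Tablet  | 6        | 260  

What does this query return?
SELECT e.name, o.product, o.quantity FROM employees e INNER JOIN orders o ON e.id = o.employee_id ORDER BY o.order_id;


Joining employees.id = orders.employee_id:
  employee Bob (id=2) -> order Mouse
  employee Karen (id=4) -> order Mouse
  employee Wendy (id=1) -> order Laptop
  employee Leo (id=3) -> order Laptop
  employee Xander (id=6) -> order Tablet


5 rows:
Bob, Mouse, 4
Karen, Mouse, 3
Wendy, Laptop, 10
Leo, Laptop, 3
Xander, Tablet, 6


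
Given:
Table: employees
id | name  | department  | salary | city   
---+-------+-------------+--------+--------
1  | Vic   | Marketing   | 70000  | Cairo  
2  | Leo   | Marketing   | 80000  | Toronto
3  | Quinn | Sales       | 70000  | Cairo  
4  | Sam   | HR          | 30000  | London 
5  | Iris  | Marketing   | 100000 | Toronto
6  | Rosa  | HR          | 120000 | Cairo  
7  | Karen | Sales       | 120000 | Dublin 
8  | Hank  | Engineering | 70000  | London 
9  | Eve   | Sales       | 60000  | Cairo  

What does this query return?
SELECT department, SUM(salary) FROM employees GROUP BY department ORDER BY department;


Summing salary within each department:
  Engineering: 70000 = 70000
  HR: 30000 + 120000 = 150000
  Marketing: 70000 + 80000 + 100000 = 250000
  Sales: 70000 + 120000 + 60000 = 250000


4 groups:
Engineering, 70000
HR, 150000
Marketing, 250000
Sales, 250000


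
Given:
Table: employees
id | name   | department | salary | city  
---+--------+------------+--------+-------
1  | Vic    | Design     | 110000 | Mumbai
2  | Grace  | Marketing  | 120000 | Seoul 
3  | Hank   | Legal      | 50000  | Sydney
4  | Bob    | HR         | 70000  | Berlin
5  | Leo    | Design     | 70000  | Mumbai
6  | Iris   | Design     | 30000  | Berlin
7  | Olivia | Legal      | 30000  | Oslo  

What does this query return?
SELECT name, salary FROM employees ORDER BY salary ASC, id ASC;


Sorting by salary ASC, then id ASC for ties

7 rows:
Iris, 30000
Olivia, 30000
Hank, 50000
Bob, 70000
Leo, 70000
Vic, 110000
Grace, 120000


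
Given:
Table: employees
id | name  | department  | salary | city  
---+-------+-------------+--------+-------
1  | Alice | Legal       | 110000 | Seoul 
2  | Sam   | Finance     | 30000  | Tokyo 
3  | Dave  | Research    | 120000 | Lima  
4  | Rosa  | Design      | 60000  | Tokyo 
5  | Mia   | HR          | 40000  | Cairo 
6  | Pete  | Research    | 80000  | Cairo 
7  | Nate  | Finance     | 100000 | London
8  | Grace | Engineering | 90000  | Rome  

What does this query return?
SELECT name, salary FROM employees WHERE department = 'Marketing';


Filtering: department = 'Marketing'
Matching rows: 0

Empty result set (0 rows)


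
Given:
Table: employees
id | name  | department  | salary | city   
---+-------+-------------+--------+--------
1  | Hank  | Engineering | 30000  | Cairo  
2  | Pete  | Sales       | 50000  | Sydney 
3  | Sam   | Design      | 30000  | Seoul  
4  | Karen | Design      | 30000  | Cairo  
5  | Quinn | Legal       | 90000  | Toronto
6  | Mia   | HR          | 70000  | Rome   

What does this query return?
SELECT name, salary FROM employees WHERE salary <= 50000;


Filtering: salary <= 50000
Matching: 4 rows

4 rows:
Hank, 30000
Pete, 50000
Sam, 30000
Karen, 30000


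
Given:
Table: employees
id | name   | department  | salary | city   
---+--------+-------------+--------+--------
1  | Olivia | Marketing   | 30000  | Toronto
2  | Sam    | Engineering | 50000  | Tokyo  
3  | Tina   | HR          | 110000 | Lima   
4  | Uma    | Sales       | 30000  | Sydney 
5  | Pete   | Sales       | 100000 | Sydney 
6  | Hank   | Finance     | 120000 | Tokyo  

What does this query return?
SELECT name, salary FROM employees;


Projecting columns: name, salary

6 rows:
Olivia, 30000
Sam, 50000
Tina, 110000
Uma, 30000
Pete, 100000
Hank, 120000


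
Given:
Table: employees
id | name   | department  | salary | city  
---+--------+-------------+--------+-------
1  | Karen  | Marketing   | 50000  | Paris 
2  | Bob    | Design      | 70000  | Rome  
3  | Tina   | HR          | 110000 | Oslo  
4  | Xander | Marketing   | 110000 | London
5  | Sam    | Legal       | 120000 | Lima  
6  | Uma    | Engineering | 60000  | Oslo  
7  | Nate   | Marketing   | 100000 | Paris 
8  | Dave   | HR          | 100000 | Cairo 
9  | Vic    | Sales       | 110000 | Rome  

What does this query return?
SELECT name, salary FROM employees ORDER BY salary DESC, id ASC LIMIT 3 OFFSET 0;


Sort by salary DESC (id ASC tiebreak), then skip 0 and take 3
Rows 1 through 3

3 rows:
Sam, 120000
Tina, 110000
Xander, 110000


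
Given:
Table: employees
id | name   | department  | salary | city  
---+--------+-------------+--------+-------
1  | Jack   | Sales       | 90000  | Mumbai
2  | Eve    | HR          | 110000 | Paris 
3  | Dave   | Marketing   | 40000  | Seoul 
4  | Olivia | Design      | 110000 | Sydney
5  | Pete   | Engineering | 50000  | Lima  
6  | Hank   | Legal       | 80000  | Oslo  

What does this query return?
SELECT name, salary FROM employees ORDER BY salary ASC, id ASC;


Sorting by salary ASC, then id ASC for ties

6 rows:
Dave, 40000
Pete, 50000
Hank, 80000
Jack, 90000
Eve, 110000
Olivia, 110000


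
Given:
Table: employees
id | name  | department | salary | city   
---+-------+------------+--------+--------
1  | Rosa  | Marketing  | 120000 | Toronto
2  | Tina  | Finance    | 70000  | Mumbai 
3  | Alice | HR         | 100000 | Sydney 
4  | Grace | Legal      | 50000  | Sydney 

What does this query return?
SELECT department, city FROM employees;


Projecting columns: department, city

4 rows:
Marketing, Toronto
Finance, Mumbai
HR, Sydney
Legal, Sydney


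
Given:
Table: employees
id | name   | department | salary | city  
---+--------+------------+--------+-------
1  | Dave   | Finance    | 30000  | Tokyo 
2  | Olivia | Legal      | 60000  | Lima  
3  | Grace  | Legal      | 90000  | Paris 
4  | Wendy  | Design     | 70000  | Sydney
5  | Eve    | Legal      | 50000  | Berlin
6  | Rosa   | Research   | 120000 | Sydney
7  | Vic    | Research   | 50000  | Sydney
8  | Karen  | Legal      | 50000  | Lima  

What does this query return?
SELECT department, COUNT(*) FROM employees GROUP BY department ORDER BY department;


Assigning each row to its department group:
  Dave -> Finance
  Olivia -> Legal
  Grace -> Legal
  Wendy -> Design
  Eve -> Legal
  Rosa -> Research
  Vic -> Research
  Karen -> Legal


4 groups:
Design, 1
Finance, 1
Legal, 4
Research, 2


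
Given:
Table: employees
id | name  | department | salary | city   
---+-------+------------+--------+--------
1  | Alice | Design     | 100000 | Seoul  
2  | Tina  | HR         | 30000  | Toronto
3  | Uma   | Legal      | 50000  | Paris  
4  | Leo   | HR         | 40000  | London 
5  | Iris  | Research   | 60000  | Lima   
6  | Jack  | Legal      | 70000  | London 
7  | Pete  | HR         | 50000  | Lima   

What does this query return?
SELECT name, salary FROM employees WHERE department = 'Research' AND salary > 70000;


Filtering: department = 'Research' AND salary > 70000
Matching: 0 rows

Empty result set (0 rows)


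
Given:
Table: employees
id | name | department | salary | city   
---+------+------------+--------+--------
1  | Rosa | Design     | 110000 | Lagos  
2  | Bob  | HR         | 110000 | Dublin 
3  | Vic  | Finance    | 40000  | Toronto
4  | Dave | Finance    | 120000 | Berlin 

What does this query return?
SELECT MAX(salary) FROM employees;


Salaries: 110000, 110000, 40000, 120000
MAX = 120000

120000


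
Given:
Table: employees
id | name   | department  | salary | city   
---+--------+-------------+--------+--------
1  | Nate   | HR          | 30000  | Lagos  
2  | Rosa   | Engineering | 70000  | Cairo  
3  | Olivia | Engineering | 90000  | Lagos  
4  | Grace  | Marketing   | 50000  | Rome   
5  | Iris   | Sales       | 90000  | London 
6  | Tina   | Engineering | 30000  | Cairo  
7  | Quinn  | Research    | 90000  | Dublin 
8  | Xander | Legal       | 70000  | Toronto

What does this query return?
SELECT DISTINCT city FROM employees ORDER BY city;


All 'city' values (row order): Lagos, Cairo, Lagos, Rome, London, Cairo, Dublin, Toronto
Removing duplicates leaves 6 unique value(s).

6 values:
Cairo
Dublin
Lagos
London
Rome
Toronto


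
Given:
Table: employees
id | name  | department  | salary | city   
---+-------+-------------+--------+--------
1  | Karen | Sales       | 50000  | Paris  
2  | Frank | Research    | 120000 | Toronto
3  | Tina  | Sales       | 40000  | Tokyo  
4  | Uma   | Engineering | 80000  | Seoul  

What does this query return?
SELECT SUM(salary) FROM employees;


SUM(salary) = 50000 + 120000 + 40000 + 80000 = 290000

290000


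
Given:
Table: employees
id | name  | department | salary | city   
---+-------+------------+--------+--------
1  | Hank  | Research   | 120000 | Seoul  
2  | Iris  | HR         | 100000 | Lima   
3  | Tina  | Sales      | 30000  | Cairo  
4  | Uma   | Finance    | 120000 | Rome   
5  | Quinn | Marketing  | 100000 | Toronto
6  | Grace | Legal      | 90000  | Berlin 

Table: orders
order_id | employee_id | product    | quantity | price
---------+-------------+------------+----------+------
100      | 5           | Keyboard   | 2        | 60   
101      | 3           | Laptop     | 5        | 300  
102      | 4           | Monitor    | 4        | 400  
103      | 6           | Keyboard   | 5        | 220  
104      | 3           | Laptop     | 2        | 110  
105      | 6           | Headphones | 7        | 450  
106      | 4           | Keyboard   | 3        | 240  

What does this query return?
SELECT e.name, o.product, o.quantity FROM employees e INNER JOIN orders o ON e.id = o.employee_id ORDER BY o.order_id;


Joining employees.id = orders.employee_id:
  employee Quinn (id=5) -> order Keyboard
  employee Tina (id=3) -> order Laptop
  employee Uma (id=4) -> order Monitor
  employee Grace (id=6) -> order Keyboard
  employee Tina (id=3) -> order Laptop
  employee Grace (id=6) -> order Headphones
  employee Uma (id=4) -> order Keyboard


7 rows:
Quinn, Keyboard, 2
Tina, Laptop, 5
Uma, Monitor, 4
Grace, Keyboard, 5
Tina, Laptop, 2
Grace, Headphones, 7
Uma, Keyboard, 3


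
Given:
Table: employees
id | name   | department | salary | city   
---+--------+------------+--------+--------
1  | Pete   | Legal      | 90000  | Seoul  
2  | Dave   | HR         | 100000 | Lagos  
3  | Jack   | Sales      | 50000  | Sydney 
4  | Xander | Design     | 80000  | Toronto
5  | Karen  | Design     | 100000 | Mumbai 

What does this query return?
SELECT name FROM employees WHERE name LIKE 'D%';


LIKE 'D%' matches names starting with 'D'
Matching: 1

1 rows:
Dave


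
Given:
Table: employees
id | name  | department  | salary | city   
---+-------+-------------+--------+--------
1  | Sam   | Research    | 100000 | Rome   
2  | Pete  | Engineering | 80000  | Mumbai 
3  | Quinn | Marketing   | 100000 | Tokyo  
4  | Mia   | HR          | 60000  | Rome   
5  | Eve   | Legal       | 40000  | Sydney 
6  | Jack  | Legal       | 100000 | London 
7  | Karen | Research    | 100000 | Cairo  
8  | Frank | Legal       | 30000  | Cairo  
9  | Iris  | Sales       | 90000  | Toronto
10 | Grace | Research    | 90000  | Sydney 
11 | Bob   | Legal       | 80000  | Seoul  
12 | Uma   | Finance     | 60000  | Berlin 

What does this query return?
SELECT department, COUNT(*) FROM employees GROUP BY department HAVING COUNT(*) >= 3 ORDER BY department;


Groups with count >= 3:
  Legal: 4 -> PASS
  Research: 3 -> PASS
  Engineering: 1 -> filtered out
  Finance: 1 -> filtered out
  HR: 1 -> filtered out
  Marketing: 1 -> filtered out
  Sales: 1 -> filtered out


2 groups:
Legal, 4
Research, 3


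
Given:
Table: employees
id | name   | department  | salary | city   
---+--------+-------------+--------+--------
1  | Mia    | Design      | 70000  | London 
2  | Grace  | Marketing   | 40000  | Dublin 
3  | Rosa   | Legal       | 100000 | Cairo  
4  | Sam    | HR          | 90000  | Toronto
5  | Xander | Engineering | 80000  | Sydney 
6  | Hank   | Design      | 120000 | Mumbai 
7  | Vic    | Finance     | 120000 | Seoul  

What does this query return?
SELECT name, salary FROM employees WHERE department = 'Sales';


Filtering: department = 'Sales'
Matching rows: 0

Empty result set (0 rows)


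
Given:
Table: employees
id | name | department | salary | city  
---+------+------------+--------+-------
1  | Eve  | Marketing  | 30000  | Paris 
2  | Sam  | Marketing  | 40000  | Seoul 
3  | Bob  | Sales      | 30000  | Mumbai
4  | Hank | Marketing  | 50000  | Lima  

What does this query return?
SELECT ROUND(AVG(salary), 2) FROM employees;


SUM(salary) = 150000
COUNT = 4
ROUND(AVG, 2) = ROUND(150000 / 4, 2) = 37500.0

37500.0


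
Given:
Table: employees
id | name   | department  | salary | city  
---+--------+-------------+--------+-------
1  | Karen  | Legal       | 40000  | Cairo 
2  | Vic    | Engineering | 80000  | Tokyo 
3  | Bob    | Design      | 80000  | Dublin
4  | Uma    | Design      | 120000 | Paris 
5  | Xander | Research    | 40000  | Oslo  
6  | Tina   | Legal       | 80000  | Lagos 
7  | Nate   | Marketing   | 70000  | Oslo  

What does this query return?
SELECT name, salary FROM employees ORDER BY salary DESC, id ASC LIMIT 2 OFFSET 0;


Sort by salary DESC (id ASC tiebreak), then skip 0 and take 2
Rows 1 through 2

2 rows:
Uma, 120000
Vic, 80000
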